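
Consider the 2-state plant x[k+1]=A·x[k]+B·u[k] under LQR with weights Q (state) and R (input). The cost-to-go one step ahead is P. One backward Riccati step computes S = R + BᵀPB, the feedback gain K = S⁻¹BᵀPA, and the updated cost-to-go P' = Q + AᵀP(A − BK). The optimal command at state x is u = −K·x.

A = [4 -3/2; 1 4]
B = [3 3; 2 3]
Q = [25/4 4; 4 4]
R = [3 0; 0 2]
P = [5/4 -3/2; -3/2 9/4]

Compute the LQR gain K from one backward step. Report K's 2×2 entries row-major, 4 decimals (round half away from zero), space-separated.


BᵀP = [0.7500 0.0000; -0.7500 2.2500]
S = R + BᵀPB = [3 0; 0 2] + [2.2500 2.2500; 2.2500 4.5000] = [5.2500 2.2500; 2.2500 6.5000]
BᵀPA = [3.0000 -1.1250; -0.7500 10.1250]
K = S⁻¹·BᵀPA = [0.7290 -1.0355; -0.3677 1.9161]
A−BK = [2.9161 -4.1419; 0.6452 0.3226]
AᵀP(A−BK) = [7.7871 -15.7065; -15.7065 36.2468]
P' = Q + AᵀP(A−BK) = [14.0371 -11.7065; -11.7065 40.2468]
tr(P') = 54.2839

0.7290 -1.0355 -0.3677 1.9161


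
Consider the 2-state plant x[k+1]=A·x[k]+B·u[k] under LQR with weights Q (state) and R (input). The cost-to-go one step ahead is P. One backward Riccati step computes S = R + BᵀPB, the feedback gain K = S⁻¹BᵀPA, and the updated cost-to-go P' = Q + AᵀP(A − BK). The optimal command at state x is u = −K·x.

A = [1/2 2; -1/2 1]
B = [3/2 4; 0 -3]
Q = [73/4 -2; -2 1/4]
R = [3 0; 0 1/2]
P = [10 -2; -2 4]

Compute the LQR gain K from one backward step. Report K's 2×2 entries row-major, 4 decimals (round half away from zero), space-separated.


-0.0519 1.1084 0.1496 -0.0183

BᵀP = [15.0000 -3.0000; 46.0000 -20.0000]
S = R + BᵀPB = [3 0; 0 1/2] + [22.5000 69.0000; 69.0000 244.0000] = [25.5000 69.0000; 69.0000 244.5000]
BᵀPA = [9.0000 27.0000; 33.0000 72.0000]
K = S⁻¹·BᵀPA = [-0.0519 1.1084; 0.1496 -0.0183]
A−BK = [-0.0206 0.4107; -0.0511 0.9450]
AᵀP(A−BK) = [0.0298 -0.3710; -0.3710 7.3924]
P' = Q + AᵀP(A−BK) = [18.2798 -2.3710; -2.3710 7.6424]
tr(P') = 25.9221


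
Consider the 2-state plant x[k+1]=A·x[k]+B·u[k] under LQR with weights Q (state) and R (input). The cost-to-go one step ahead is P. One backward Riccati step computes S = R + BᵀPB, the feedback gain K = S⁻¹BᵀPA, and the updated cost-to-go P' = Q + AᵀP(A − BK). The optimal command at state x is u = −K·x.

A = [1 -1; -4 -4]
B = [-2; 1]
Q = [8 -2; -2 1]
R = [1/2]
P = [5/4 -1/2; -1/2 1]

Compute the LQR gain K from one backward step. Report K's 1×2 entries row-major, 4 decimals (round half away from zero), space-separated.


-1.2941 -0.5882

BᵀP = [-3.0000 2.0000]
S = R + BᵀPB = [1/2] + [8.0000] = [8.5000]
BᵀPA = [-11.0000 -5.0000]
K = S⁻¹·BᵀPA = [-1.2941 -0.5882]
A−BK = [-1.5882 -2.1765; -2.7059 -3.4118]
AᵀP(A−BK) = [7.0147 8.2794; 8.2794 10.3088]
P' = Q + AᵀP(A−BK) = [15.0147 6.2794; 6.2794 11.3088]
tr(P') = 26.3235


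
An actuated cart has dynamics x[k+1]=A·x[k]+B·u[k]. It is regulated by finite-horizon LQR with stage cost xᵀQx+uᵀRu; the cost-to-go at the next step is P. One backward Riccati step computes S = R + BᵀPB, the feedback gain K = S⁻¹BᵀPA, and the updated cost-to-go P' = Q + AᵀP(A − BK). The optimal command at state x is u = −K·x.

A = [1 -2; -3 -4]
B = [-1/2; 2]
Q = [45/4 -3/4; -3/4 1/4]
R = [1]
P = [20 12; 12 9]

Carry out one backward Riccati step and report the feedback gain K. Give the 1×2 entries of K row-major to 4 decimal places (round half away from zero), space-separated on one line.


BᵀP = [14.0000 12.0000]
S = R + BᵀPB = [1] + [17.0000] = [18.0000]
BᵀPA = [-22.0000 -76.0000]
K = S⁻¹·BᵀPA = [-1.2222 -4.2222]
A−BK = [0.3889 -4.1111; -0.5556 4.4444]
AᵀP(A−BK) = [2.1111 -0.8889; -0.8889 95.1111]
P' = Q + AᵀP(A−BK) = [13.3611 -1.6389; -1.6389 95.3611]
tr(P') = 108.7222

-1.2222 -4.2222


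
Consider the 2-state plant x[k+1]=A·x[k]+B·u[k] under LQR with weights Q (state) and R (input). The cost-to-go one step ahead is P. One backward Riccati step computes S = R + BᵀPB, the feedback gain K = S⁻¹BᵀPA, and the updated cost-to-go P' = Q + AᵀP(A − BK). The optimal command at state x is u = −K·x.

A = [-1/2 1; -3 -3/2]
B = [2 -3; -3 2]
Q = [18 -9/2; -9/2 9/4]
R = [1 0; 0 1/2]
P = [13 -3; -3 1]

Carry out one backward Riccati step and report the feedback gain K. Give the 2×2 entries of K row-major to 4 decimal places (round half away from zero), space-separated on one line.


0.6691 0.2426 0.4559 -0.2010

BᵀP = [35.0000 -9.0000; -45.0000 11.0000]
S = R + BᵀPB = [1 0; 0 1/2] + [97.0000 -123.0000; -123.0000 157.0000] = [98.0000 -123.0000; -123.0000 157.5000]
BᵀPA = [9.5000 48.5000; -10.5000 -61.5000]
K = S⁻¹·BᵀPA = [0.6691 0.2426; 0.4559 -0.2010]
A−BK = [-0.4706 -0.0882; -1.9044 -0.3701]
AᵀP(A−BK) = [1.6801 0.3346; 0.3346 0.1213]
P' = Q + AᵀP(A−BK) = [19.6801 -4.1654; -4.1654 2.3713]
tr(P') = 22.0515


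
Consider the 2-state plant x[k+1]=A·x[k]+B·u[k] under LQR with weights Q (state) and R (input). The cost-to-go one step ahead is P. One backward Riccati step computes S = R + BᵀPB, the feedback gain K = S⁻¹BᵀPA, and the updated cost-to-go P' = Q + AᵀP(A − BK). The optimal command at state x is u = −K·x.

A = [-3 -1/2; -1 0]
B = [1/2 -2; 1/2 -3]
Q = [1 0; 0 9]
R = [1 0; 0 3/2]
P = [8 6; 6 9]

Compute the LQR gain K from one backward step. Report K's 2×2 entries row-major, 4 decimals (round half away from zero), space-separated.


-0.8177 -0.1563 0.5960 0.0606

BᵀP = [7.0000 7.5000; -34.0000 -39.0000]
S = R + BᵀPB = [1 0; 0 3/2] + [7.2500 -36.5000; -36.5000 185.0000] = [8.2500 -36.5000; -36.5000 186.5000]
BᵀPA = [-28.5000 -3.5000; 141.0000 17.0000]
K = S⁻¹·BᵀPA = [-0.8177 -0.1563; 0.5960 0.0606]
A−BK = [-1.3992 -0.3007; 1.1969 0.2598]
AᵀP(A−BK) = [9.6596 2.0061; 2.0061 0.4234]
P' = Q + AᵀP(A−BK) = [10.6596 2.0061; 2.0061 9.4234]
tr(P') = 20.0830


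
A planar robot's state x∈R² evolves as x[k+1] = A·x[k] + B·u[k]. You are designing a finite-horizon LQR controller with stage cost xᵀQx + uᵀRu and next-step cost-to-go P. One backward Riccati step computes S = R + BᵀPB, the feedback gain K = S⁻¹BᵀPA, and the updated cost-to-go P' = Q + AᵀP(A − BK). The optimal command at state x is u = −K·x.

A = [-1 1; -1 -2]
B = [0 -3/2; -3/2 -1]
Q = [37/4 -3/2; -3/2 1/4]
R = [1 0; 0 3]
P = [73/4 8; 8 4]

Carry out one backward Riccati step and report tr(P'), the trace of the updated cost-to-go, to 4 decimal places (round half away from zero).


BᵀP = [-12.0000 -6.0000; -35.3750 -16.0000]
S = R + BᵀPB = [1 0; 0 3] + [9.0000 24.0000; 24.0000 69.0625] = [10.0000 24.0000; 24.0000 72.0625]
BᵀPA = [18.0000 0.0000; 51.3750 -3.3750]
K = S⁻¹·BᵀPA = [0.4434 0.5601; 0.5653 -0.2334]
A−BK = [-0.1521 0.6500; 0.2303 -1.3933]
AᵀP(A−BK) = [1.2290 -0.3423; -0.3423 1.4624]
P' = Q + AᵀP(A−BK) = [10.4790 -1.8423; -1.8423 1.7124]
tr(P') = 12.1914

12.1914


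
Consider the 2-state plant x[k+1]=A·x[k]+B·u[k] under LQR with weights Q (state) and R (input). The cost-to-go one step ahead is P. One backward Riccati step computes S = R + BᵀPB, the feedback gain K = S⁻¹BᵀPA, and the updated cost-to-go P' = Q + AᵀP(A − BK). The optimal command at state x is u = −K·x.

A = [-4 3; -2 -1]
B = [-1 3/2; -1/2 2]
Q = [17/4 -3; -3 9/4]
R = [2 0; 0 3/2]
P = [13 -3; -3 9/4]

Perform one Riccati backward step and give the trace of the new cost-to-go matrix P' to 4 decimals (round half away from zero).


54.8514

BᵀP = [-11.5000 1.8750; 13.5000 0.0000]
S = R + BᵀPB = [2 0; 0 3/2] + [10.5625 -13.5000; -13.5000 20.2500] = [12.5625 -13.5000; -13.5000 21.7500]
BᵀPA = [42.2500 -36.3750; -54.0000 40.5000]
K = S⁻¹·BᵀPA = [2.0876 -2.6862; -1.1870 0.1947]
A−BK = [-0.1319 0.0216; 1.4178 -2.7326]
AᵀP(A−BK) = [16.7007 -21.4900; -21.4900 31.6507]
P' = Q + AᵀP(A−BK) = [20.9507 -24.4900; -24.4900 33.9007]
tr(P') = 54.8514


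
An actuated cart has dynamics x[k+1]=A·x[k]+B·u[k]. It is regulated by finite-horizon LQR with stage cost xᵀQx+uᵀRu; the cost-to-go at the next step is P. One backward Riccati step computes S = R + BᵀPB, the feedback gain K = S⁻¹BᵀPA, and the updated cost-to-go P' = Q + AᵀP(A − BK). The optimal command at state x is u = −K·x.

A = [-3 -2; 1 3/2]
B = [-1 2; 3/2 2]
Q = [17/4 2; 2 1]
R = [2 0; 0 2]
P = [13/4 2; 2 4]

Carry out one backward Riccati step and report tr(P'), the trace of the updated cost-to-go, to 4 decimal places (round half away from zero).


BᵀP = [-0.2500 4.0000; 10.5000 12.0000]
S = R + BᵀPB = [2 0; 0 2] + [6.2500 7.5000; 7.5000 45.0000] = [8.2500 7.5000; 7.5000 47.0000]
BᵀPA = [4.7500 6.5000; -19.5000 -3.0000]
K = S⁻¹·BᵀPA = [1.1146 0.9894; -0.5928 -0.2217]
A−BK = [-0.6998 -0.5671; 0.5136 0.4593]
AᵀP(A−BK) = [4.3967 3.4766; 3.4766 2.9035]
P' = Q + AᵀP(A−BK) = [8.6467 5.4766; 5.4766 3.9035]
tr(P') = 12.5502

12.5502


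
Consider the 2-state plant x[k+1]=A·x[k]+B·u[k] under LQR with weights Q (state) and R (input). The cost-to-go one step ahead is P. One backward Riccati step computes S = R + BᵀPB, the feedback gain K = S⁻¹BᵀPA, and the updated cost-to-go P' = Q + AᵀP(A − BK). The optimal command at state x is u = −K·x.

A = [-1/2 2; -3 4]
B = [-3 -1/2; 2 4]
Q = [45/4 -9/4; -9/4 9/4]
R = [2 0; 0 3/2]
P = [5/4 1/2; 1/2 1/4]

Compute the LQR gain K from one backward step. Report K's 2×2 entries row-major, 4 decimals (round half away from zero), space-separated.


0.3651 -0.8601 -0.5191 0.9160

BᵀP = [-2.7500 -1.0000; 1.3750 0.7500]
S = R + BᵀPB = [2 0; 0 3/2] + [6.2500 -2.6250; -2.6250 2.3125] = [8.2500 -2.6250; -2.6250 3.8125]
BᵀPA = [4.3750 -9.5000; -2.9375 5.7500]
K = S⁻¹·BᵀPA = [0.3651 -0.8601; -0.5191 0.9160]
A−BK = [0.3359 -0.1221; -1.6539 2.0560]
AᵀP(A−BK) = [0.9402 -1.7964; -1.7964 3.5623]
P' = Q + AᵀP(A−BK) = [12.1902 -4.0464; -4.0464 5.8123]
tr(P') = 18.0025


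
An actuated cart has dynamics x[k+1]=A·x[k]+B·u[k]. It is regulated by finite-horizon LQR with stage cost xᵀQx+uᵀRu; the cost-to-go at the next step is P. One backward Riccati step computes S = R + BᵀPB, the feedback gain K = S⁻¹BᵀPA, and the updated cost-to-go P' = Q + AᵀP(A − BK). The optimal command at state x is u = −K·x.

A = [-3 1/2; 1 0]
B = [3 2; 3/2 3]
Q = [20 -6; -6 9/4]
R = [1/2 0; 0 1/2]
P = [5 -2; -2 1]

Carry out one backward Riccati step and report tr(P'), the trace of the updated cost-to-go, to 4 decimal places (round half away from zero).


BᵀP = [12.0000 -4.5000; 4.0000 -1.0000]
S = R + BᵀPB = [1/2 0; 0 1/2] + [29.2500 10.5000; 10.5000 5.0000] = [29.7500 10.5000; 10.5000 5.5000]
BᵀPA = [-40.5000 6.0000; -13.0000 2.0000]
K = S⁻¹·BᵀPA = [-1.6159 0.2248; 0.7213 -0.0656]
A−BK = [0.4052 -0.0433; 1.2600 -0.1405]
AᵀP(A−BK) = [1.9321 -0.2471; -0.2471 0.0322]
P' = Q + AᵀP(A−BK) = [21.9321 -6.2471; -6.2471 2.2822]
tr(P') = 24.2143

24.2143


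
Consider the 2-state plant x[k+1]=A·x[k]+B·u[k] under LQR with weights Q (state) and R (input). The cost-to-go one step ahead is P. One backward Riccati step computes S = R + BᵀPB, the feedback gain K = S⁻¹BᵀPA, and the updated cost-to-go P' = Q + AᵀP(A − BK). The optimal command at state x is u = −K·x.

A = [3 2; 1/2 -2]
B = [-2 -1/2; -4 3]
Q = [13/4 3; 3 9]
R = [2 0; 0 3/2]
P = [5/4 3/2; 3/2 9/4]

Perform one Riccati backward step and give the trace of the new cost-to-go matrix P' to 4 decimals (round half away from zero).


14.6394

BᵀP = [-8.5000 -12.0000; 3.8750 6.0000]
S = R + BᵀPB = [2 0; 0 3/2] + [65.0000 -31.7500; -31.7500 16.0625] = [67.0000 -31.7500; -31.7500 17.5625]
BᵀPA = [-31.5000 7.0000; 14.6250 -4.2500]
K = S⁻¹·BᵀPA = [-0.5271 -0.0712; -0.1201 -0.3706]
A−BK = [1.8858 1.6723; -1.2480 -1.1727]
AᵀP(A−BK) = [1.4665 0.9290; 0.9290 0.9229]
P' = Q + AᵀP(A−BK) = [4.7165 3.9290; 3.9290 9.9229]
tr(P') = 14.6394


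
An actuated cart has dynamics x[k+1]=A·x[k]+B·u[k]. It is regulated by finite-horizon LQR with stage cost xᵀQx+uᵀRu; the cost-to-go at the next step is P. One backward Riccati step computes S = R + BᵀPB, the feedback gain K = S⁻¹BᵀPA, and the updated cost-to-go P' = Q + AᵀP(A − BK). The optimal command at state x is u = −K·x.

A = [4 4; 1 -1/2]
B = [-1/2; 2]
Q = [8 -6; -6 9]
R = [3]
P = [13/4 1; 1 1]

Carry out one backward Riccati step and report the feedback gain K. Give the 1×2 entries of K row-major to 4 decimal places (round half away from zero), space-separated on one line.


0.5161 0.1290

BᵀP = [0.3750 1.5000]
S = R + BᵀPB = [3] + [2.8125] = [5.8125]
BᵀPA = [3.0000 0.7500]
K = S⁻¹·BᵀPA = [0.5161 0.1290]
A−BK = [4.2581 4.0645; -0.0323 -0.7581]
AᵀP(A−BK) = [59.4516 53.1129; 53.1129 48.1532]
P' = Q + AᵀP(A−BK) = [67.4516 47.1129; 47.1129 57.1532]
tr(P') = 124.6048


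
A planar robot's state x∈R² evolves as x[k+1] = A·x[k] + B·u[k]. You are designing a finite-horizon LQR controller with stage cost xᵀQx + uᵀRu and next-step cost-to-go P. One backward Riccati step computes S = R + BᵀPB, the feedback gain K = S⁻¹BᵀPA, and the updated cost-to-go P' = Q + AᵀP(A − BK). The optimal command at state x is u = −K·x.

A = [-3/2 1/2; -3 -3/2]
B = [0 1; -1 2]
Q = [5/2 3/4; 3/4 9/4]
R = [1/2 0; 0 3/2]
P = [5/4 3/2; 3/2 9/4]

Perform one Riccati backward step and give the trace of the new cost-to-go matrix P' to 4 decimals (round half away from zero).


BᵀP = [-1.5000 -2.2500; 4.2500 6.0000]
S = R + BᵀPB = [1/2 0; 0 3/2] + [2.2500 -6.0000; -6.0000 16.2500] = [2.7500 -6.0000; -6.0000 17.7500]
BᵀPA = [9.0000 2.6250; -24.3750 -6.8750]
K = S⁻¹·BᵀPA = [1.0537 0.4171; -1.0171 -0.2463]
A−BK = [-0.4829 0.7463; 0.0878 -0.5902]
AᵀP(A−BK) = [2.2884 0.5543; 0.5543 0.3366]
P' = Q + AᵀP(A−BK) = [4.7884 1.3043; 1.3043 2.5866]
tr(P') = 7.3750

7.3750


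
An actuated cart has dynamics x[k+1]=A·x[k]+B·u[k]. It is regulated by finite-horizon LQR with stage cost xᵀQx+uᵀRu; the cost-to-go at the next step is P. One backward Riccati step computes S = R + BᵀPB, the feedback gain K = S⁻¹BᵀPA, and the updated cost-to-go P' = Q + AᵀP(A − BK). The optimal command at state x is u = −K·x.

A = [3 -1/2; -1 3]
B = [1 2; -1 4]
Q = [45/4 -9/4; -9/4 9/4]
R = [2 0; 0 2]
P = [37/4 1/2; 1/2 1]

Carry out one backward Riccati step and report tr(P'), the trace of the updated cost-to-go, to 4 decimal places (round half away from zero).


BᵀP = [8.7500 -0.5000; 20.5000 5.0000]
S = R + BᵀPB = [2 0; 0 2] + [9.2500 15.5000; 15.5000 61.0000] = [11.2500 15.5000; 15.5000 63.0000]
BᵀPA = [26.7500 -5.8750; 56.5000 4.7500]
K = S⁻¹·BᵀPA = [1.7279 -0.9472; 0.4717 0.3084]
A−BK = [0.3287 -0.1697; -1.1590 0.8191]
AᵀP(A−BK) = [8.3778 -4.2145; -4.2145 2.7828]
P' = Q + AᵀP(A−BK) = [19.6278 -6.4645; -6.4645 5.0328]
tr(P') = 24.6606

24.6606


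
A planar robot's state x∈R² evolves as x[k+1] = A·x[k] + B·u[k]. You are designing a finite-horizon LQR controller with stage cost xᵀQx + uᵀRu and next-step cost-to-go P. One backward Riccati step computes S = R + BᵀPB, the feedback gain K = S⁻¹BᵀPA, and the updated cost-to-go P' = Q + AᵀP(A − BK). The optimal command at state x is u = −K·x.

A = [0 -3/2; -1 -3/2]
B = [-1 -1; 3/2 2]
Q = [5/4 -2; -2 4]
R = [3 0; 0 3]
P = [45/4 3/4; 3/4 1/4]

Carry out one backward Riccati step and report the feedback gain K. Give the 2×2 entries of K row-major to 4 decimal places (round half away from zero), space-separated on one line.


0.0341 0.7926 -0.0057 0.6179

BᵀP = [-10.1250 -0.3750; -9.7500 -0.2500]
S = R + BᵀPB = [3 0; 0 3] + [9.5625 9.3750; 9.3750 9.2500] = [12.5625 9.3750; 9.3750 12.2500]
BᵀPA = [0.3750 15.7500; 0.2500 15.0000]
K = S⁻¹·BᵀPA = [0.0341 0.7926; -0.0057 0.6179]
A−BK = [0.0284 -0.0895; -1.0398 -3.9247]
AᵀP(A−BK) = [0.2386 1.0483; 1.0483 7.4979]
P' = Q + AᵀP(A−BK) = [1.4886 -0.9517; -0.9517 11.4979]
tr(P') = 12.9865


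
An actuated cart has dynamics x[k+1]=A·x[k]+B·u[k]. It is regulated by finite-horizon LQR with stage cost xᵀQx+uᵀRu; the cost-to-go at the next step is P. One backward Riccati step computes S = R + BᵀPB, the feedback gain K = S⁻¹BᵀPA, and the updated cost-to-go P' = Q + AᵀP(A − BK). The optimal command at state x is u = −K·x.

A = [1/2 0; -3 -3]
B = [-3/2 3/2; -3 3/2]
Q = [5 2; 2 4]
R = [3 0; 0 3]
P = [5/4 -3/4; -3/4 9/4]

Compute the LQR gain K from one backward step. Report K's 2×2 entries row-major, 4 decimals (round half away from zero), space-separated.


0.9389 0.8862 0.1358 0.0306

BᵀP = [0.3750 -5.6250; 0.7500 2.2500]
S = R + BᵀPB = [3 0; 0 3] + [16.3125 -7.8750; -7.8750 4.5000] = [19.3125 -7.8750; -7.8750 7.5000]
BᵀPA = [17.0625 16.8750; -6.3750 -6.7500]
K = S⁻¹·BᵀPA = [0.9389 0.8862; 0.1358 0.0306]
A−BK = [1.7046 1.2835; -0.3871 -0.3871]
AᵀP(A−BK) = [7.6587 6.4482; 6.4482 5.5008]
P' = Q + AᵀP(A−BK) = [12.6587 8.4482; 8.4482 9.5008]
tr(P') = 22.1596


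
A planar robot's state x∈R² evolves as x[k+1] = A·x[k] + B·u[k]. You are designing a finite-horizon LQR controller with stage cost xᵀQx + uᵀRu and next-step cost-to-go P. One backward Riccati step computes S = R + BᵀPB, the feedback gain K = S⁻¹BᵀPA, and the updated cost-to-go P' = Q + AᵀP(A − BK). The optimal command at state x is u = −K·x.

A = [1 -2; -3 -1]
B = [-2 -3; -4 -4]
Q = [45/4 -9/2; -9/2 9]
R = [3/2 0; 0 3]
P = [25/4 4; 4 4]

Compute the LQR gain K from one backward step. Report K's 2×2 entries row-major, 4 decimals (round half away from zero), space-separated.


BᵀP = [-28.5000 -24.0000; -34.7500 -28.0000]
S = R + BᵀPB = [3/2 0; 0 3] + [153.0000 181.5000; 181.5000 216.2500] = [154.5000 181.5000; 181.5000 219.2500]
BᵀPA = [43.5000 81.0000; 49.2500 97.5000]
K = S⁻¹·BᵀPA = [0.6423 0.0676; -0.3070 0.3887]
A−BK = [1.3634 -0.6986; -1.6592 0.8254]
AᵀP(A−BK) = [5.4338 -2.5859; -2.5859 1.6225]
P' = Q + AᵀP(A−BK) = [16.6838 -7.0859; -7.0859 10.6225]
tr(P') = 27.3063

0.6423 0.0676 -0.3070 0.3887


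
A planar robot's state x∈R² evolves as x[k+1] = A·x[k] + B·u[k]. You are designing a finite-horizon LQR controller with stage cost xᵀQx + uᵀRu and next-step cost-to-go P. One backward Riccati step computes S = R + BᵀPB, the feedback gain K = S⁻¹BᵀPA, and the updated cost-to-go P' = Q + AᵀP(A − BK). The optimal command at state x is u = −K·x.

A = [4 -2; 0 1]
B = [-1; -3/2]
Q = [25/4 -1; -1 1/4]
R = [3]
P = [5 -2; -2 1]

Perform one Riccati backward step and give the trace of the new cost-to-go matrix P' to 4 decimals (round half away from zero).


BᵀP = [-2.0000 0.5000]
S = R + BᵀPB = [3] + [1.2500] = [4.2500]
BᵀPA = [-8.0000 4.5000]
K = S⁻¹·BᵀPA = [-1.8824 1.0588]
A−BK = [2.1176 -0.9412; -2.8235 2.5882]
AᵀP(A−BK) = [64.9412 -39.5294; -39.5294 24.2353]
P' = Q + AᵀP(A−BK) = [71.1912 -40.5294; -40.5294 24.4853]
tr(P') = 95.6765

95.6765


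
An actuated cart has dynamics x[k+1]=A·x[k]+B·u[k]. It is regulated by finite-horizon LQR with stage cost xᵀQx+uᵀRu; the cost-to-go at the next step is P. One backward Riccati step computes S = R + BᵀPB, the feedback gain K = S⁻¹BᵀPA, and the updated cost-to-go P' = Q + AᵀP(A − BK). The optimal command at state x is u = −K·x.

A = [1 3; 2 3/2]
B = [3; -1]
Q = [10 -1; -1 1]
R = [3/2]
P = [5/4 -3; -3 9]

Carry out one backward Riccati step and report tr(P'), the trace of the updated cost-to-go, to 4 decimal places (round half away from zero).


BᵀP = [6.7500 -18.0000]
S = R + BᵀPB = [3/2] + [38.2500] = [39.7500]
BᵀPA = [-29.2500 -6.7500]
K = S⁻¹·BᵀPA = [-0.7358 -0.1698]
A−BK = [3.2075 3.5094; 1.2642 1.3302]
AᵀP(A−BK) = [3.7264 3.2830; 3.2830 3.3538]
P' = Q + AᵀP(A−BK) = [13.7264 2.2830; 2.2830 4.3538]
tr(P') = 18.0802

18.0802


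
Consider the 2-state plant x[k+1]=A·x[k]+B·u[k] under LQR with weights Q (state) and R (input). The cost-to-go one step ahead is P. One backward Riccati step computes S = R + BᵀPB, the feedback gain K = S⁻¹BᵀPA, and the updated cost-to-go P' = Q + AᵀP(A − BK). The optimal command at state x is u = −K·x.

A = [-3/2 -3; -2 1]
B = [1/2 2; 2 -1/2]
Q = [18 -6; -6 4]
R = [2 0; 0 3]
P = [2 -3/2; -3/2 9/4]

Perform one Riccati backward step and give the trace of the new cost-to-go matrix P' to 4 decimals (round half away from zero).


28.9158

BᵀP = [-2.0000 3.7500; 4.7500 -4.1250]
S = R + BᵀPB = [2 0; 0 3] + [6.5000 -5.8750; -5.8750 11.5625] = [8.5000 -5.8750; -5.8750 14.5625]
BᵀPA = [-4.5000 9.7500; 1.1250 -18.3750]
K = S⁻¹·BᵀPA = [-0.6601 0.3812; -0.1890 -1.1080]
A−BK = [-0.7919 -0.9746; -0.7744 -0.3165]
AᵀP(A−BK) = [1.7423 0.7121; 0.7121 5.1735]
P' = Q + AᵀP(A−BK) = [19.7423 -5.2879; -5.2879 9.1735]
tr(P') = 28.9158


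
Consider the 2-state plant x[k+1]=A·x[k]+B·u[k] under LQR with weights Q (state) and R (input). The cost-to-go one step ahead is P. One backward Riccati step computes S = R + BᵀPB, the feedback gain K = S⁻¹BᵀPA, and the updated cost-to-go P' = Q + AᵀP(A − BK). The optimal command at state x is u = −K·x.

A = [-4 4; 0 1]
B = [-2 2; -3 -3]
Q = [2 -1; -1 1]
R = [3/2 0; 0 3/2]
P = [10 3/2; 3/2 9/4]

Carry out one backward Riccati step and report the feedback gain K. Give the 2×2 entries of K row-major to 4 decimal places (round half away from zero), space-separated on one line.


BᵀP = [-24.5000 -9.7500; 15.5000 -3.7500]
S = R + BᵀPB = [3/2 0; 0 3/2] + [78.2500 -19.7500; -19.7500 42.2500] = [79.7500 -19.7500; -19.7500 43.7500]
BᵀPA = [98.0000 -107.7500; -62.0000 58.2500]
K = S⁻¹·BᵀPA = [0.9884 -1.1499; -0.9710 0.8123]
A−BK = [-0.0813 0.0755; 0.0523 -0.0128]
AᵀP(A−BK) = [2.9390 -2.9434; -2.9434 3.0278]
P' = Q + AᵀP(A−BK) = [4.9390 -3.9434; -3.9434 4.0278]
tr(P') = 8.9668

0.9884 -1.1499 -0.9710 0.8123


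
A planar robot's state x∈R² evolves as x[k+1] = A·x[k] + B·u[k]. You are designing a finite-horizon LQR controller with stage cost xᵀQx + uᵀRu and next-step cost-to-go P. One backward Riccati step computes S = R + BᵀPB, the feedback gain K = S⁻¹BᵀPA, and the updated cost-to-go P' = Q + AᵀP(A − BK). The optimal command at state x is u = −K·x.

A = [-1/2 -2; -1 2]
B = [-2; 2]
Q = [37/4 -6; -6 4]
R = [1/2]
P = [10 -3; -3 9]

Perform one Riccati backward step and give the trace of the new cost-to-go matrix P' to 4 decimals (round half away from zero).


BᵀP = [-26.0000 24.0000]
S = R + BᵀPB = [1/2] + [100.0000] = [100.5000]
BᵀPA = [-11.0000 100.0000]
K = S⁻¹·BᵀPA = [-0.1095 0.9950]
A−BK = [-0.7189 -0.0100; -0.7811 0.0100]
AᵀP(A−BK) = [7.2960 -0.0547; -0.0547 0.4975]
P' = Q + AᵀP(A−BK) = [16.5460 -6.0547; -6.0547 4.4975]
tr(P') = 21.0435

21.0435


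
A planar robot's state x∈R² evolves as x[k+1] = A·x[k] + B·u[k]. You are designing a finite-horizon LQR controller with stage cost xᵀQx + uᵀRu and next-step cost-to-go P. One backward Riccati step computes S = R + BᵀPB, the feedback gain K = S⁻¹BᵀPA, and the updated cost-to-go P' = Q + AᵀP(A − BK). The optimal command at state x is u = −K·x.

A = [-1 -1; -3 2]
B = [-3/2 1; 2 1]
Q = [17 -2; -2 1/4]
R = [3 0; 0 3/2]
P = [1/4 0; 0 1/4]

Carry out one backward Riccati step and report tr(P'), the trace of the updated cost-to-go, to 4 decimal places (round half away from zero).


BᵀP = [-0.3750 0.5000; 0.2500 0.2500]
S = R + BᵀPB = [3 0; 0 3/2] + [1.5625 0.1250; 0.1250 0.5000] = [4.5625 0.1250; 0.1250 2.0000]
BᵀPA = [-1.1250 1.3750; -1.0000 0.2500]
K = S⁻¹·BᵀPA = [-0.2333 0.2985; -0.4854 0.1063]
A−BK = [-0.8645 -0.6587; -2.0480 1.2967]
AᵀP(A−BK) = [1.7521 -0.8079; -0.8079 0.8130]
P' = Q + AᵀP(A−BK) = [18.7521 -2.8079; -2.8079 1.0630]
tr(P') = 19.8152

19.8152


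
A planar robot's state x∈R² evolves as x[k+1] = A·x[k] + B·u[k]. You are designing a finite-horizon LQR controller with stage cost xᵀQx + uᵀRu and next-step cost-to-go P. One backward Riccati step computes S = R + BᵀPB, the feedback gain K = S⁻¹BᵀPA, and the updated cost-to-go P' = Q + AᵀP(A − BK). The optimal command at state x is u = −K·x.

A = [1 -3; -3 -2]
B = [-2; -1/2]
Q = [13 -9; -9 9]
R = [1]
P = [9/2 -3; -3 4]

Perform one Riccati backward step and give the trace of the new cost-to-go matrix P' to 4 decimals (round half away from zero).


58.8214

BᵀP = [-7.5000 4.0000]
S = R + BᵀPB = [1] + [13.0000] = [14.0000]
BᵀPA = [-19.5000 14.5000]
K = S⁻¹·BᵀPA = [-1.3929 1.0357]
A−BK = [-1.7857 -0.9286; -3.6964 -1.4821]
AᵀP(A−BK) = [31.3393 9.6964; 9.6964 5.4821]
P' = Q + AᵀP(A−BK) = [44.3393 0.6964; 0.6964 14.4821]
tr(P') = 58.8214


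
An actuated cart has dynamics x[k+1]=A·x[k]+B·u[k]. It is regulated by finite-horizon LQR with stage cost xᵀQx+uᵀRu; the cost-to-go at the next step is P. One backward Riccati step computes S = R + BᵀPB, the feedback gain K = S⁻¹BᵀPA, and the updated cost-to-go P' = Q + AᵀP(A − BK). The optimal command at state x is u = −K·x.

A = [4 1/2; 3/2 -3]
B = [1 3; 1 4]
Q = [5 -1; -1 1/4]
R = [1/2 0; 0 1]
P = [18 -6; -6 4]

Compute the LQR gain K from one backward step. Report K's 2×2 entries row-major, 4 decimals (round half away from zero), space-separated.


5.2457 4.6629 -0.3600 -1.3200

BᵀP = [12.0000 -2.0000; 30.0000 -2.0000]
S = R + BᵀPB = [1/2 0; 0 1] + [10.0000 28.0000; 28.0000 82.0000] = [10.5000 28.0000; 28.0000 83.0000]
BᵀPA = [45.0000 12.0000; 117.0000 21.0000]
K = S⁻¹·BᵀPA = [5.2457 4.6629; -0.3600 -1.3200]
A−BK = [-0.1657 -0.2029; -2.3057 -2.3829]
AᵀP(A−BK) = [31.0629 30.1114; 30.1114 30.2657]
P' = Q + AᵀP(A−BK) = [36.0629 29.1114; 29.1114 30.5157]
tr(P') = 66.5786


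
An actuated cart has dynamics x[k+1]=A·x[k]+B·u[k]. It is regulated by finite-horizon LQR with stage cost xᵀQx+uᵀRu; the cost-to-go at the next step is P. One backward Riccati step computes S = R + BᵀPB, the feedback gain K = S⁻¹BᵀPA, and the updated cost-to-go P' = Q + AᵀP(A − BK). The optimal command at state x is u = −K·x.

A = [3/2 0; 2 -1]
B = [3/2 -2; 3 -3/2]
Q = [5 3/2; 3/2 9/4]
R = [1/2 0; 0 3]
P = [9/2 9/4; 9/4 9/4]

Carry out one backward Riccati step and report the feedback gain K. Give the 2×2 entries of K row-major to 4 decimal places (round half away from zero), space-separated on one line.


BᵀP = [13.5000 10.1250; -12.3750 -7.8750]
S = R + BᵀPB = [1/2 0; 0 3] + [50.6250 -42.1875; -42.1875 36.5625] = [51.1250 -42.1875; -42.1875 39.5625]
BᵀPA = [40.5000 -10.1250; -34.3125 7.8750]
K = S⁻¹·BᵀPA = [0.6371 -0.2814; -0.1879 -0.1010]
A−BK = [0.1685 0.2200; -0.1932 -0.3073]
AᵀP(A−BK) = [0.3741 0.0556; 0.0556 0.1963]
P' = Q + AᵀP(A−BK) = [5.3741 1.5556; 1.5556 2.4463]
tr(P') = 7.8205

0.6371 -0.2814 -0.1879 -0.1010


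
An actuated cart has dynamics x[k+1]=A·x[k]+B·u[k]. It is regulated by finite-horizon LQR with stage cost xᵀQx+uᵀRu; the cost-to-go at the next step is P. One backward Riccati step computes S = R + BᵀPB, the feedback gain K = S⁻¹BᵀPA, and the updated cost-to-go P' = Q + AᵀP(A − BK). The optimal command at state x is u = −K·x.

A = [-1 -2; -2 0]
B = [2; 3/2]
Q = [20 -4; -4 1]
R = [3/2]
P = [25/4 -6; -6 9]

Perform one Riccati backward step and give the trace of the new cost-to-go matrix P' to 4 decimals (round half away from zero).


BᵀP = [3.5000 1.5000]
S = R + BᵀPB = [3/2] + [9.2500] = [10.7500]
BᵀPA = [-6.5000 -7.0000]
K = S⁻¹·BᵀPA = [-0.6047 -0.6512]
A−BK = [0.2093 -0.6977; -1.0930 0.9767]
AᵀP(A−BK) = [14.3198 -15.7326; -15.7326 20.4419]
P' = Q + AᵀP(A−BK) = [34.3198 -19.7326; -19.7326 21.4419]
tr(P') = 55.7616

55.7616


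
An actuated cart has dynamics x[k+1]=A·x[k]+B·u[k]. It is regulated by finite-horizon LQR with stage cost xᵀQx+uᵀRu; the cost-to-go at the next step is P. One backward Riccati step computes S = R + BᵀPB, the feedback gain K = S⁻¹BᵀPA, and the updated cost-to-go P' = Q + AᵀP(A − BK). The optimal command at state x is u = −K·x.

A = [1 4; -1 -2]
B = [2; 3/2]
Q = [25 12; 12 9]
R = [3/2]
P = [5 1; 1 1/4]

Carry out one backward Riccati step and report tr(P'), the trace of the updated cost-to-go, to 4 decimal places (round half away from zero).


38.6481

BᵀP = [11.5000 2.3750]
S = R + BᵀPB = [3/2] + [26.5625] = [28.0625]
BᵀPA = [9.1250 41.2500]
K = S⁻¹·BᵀPA = [0.3252 1.4699]
A−BK = [0.3497 1.0601; -1.4878 -4.2049]
AᵀP(A−BK) = [0.2829 1.0869; 1.0869 4.3653]
P' = Q + AᵀP(A−BK) = [25.2829 13.0869; 13.0869 13.3653]
tr(P') = 38.6481


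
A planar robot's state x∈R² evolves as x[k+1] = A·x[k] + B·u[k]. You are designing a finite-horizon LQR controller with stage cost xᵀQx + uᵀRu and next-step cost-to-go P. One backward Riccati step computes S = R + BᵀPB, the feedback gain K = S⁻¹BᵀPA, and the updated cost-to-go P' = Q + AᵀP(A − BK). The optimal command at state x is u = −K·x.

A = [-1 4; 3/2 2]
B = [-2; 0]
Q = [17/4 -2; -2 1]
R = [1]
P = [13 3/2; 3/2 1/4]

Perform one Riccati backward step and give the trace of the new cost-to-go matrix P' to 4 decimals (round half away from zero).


BᵀP = [-26.0000 -3.0000]
S = R + BᵀPB = [1] + [52.0000] = [53.0000]
BᵀPA = [21.5000 -110.0000]
K = S⁻¹·BᵀPA = [0.4057 -2.0755]
A−BK = [-0.1887 -0.1509; 1.5000 2.0000]
AᵀP(A−BK) = [0.3408 -0.6274; -0.6274 4.6981]
P' = Q + AᵀP(A−BK) = [4.5908 -2.6274; -2.6274 5.6981]
tr(P') = 10.2889

10.2889


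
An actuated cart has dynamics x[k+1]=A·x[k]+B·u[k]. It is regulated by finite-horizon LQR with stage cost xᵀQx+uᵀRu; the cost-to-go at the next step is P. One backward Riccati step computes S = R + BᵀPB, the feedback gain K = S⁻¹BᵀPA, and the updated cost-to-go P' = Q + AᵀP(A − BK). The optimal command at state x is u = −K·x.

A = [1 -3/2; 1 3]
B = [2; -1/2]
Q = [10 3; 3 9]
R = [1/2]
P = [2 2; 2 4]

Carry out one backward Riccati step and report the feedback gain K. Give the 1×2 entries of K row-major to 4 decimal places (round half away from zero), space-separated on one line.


0.9091 0.2727

BᵀP = [3.0000 2.0000]
S = R + BᵀPB = [1/2] + [5.0000] = [5.5000]
BᵀPA = [5.0000 1.5000]
K = S⁻¹·BᵀPA = [0.9091 0.2727]
A−BK = [-0.8182 -2.0455; 1.4545 3.1364]
AᵀP(A−BK) = [5.4545 10.6364; 10.6364 22.0909]
P' = Q + AᵀP(A−BK) = [15.4545 13.6364; 13.6364 31.0909]
tr(P') = 46.5455


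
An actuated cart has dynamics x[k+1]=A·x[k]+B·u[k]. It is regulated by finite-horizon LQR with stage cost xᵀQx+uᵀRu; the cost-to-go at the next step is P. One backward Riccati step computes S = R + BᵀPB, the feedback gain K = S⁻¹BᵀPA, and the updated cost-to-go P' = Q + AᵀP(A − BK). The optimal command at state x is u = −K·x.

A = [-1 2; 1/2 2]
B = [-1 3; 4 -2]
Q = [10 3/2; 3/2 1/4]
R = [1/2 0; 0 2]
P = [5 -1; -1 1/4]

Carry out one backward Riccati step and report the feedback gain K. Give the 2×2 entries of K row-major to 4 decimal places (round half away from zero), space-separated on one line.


BᵀP = [-9.0000 2.0000; 17.0000 -3.5000]
S = R + BᵀPB = [1/2 0; 0 2] + [17.0000 -31.0000; -31.0000 58.0000] = [17.5000 -31.0000; -31.0000 60.0000]
BᵀPA = [10.0000 -14.0000; -18.7500 27.0000]
K = S⁻¹·BᵀPA = [0.2107 -0.0337; -0.2037 0.4326]
A−BK = [-0.1784 0.6685; -0.7500 3.0000]
AᵀP(A−BK) = [0.1373 -0.3020; -0.3020 0.8483]
P' = Q + AᵀP(A−BK) = [10.1373 1.1980; 1.1980 1.0983]
tr(P') = 11.2356

0.2107 -0.0337 -0.2037 0.4326


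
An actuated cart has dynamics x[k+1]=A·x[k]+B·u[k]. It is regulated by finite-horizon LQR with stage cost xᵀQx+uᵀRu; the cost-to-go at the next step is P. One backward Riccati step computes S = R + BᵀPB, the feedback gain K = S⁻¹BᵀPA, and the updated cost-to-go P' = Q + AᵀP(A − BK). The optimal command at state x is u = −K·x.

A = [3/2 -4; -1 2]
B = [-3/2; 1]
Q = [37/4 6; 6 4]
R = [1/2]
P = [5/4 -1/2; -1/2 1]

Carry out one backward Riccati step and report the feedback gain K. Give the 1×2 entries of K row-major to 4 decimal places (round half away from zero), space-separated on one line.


BᵀP = [-2.3750 1.7500]
S = R + BᵀPB = [1/2] + [5.3125] = [5.8125]
BᵀPA = [-5.3125 13.0000]
K = S⁻¹·BᵀPA = [-0.9140 2.2366]
A−BK = [0.1290 -0.6452; -0.0860 -0.2366]
AᵀP(A−BK) = [0.4570 -1.1183; -1.1183 2.9247]
P' = Q + AᵀP(A−BK) = [9.7070 4.8817; 4.8817 6.9247]
tr(P') = 16.6317

-0.9140 2.2366


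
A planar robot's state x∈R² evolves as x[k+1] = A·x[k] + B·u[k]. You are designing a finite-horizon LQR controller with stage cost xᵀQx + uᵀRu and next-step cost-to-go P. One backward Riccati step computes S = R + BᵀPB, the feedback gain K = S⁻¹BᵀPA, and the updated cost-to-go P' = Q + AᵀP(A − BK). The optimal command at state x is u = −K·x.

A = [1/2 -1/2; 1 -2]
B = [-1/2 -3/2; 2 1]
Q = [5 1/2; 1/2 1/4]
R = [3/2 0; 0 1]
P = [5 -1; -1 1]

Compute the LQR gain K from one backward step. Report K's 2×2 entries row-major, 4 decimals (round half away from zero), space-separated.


0.3576 -0.6667 -0.3113 0.3333

BᵀP = [-4.5000 2.5000; -8.5000 2.5000]
S = R + BᵀPB = [3/2 0; 0 1] + [7.2500 9.2500; 9.2500 15.2500] = [8.7500 9.2500; 9.2500 16.2500]
BᵀPA = [0.2500 -2.7500; -1.7500 -0.7500]
K = S⁻¹·BᵀPA = [0.3576 -0.6667; -0.3113 0.3333]
A−BK = [0.2119 -0.3333; 0.5960 -1.0000]
AᵀP(A−BK) = [0.6159 -1.0000; -1.0000 1.6667]
P' = Q + AᵀP(A−BK) = [5.6159 -0.5000; -0.5000 1.9167]
tr(P') = 7.5326


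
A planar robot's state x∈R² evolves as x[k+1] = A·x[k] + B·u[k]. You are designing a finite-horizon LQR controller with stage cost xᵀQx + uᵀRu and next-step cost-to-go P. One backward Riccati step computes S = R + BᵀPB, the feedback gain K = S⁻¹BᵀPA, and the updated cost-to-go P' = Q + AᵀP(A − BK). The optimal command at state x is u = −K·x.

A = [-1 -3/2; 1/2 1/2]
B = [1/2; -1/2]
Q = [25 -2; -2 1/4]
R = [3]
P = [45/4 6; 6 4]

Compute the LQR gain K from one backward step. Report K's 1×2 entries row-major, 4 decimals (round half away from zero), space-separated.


BᵀP = [2.6250 1.0000]
S = R + BᵀPB = [3] + [0.8125] = [3.8125]
BᵀPA = [-2.1250 -3.4375]
K = S⁻¹·BᵀPA = [-0.5574 -0.9016]
A−BK = [-0.7213 -1.0492; 0.2213 0.0492]
AᵀP(A−BK) = [5.0656 8.4590; 8.4590 14.2131]
P' = Q + AᵀP(A−BK) = [30.0656 6.4590; 6.4590 14.4631]
tr(P') = 44.5287

-0.5574 -0.9016


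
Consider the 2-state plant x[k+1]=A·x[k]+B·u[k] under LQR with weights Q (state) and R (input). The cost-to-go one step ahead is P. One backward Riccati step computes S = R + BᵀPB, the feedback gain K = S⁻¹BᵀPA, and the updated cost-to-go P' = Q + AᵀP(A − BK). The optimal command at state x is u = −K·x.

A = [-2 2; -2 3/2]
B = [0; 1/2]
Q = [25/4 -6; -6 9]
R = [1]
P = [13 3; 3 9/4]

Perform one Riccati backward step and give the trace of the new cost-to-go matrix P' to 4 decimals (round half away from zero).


BᵀP = [1.5000 1.1250]
S = R + BᵀPB = [1] + [0.5625] = [1.5625]
BᵀPA = [-5.2500 4.6875]
K = S⁻¹·BᵀPA = [-3.3600 3.0000]
A−BK = [-2.0000 2.0000; -0.3200 0.0000]
AᵀP(A−BK) = [67.3600 -64.0000; -64.0000 61.0000]
P' = Q + AᵀP(A−BK) = [73.6100 -70.0000; -70.0000 70.0000]
tr(P') = 143.6100

143.6100


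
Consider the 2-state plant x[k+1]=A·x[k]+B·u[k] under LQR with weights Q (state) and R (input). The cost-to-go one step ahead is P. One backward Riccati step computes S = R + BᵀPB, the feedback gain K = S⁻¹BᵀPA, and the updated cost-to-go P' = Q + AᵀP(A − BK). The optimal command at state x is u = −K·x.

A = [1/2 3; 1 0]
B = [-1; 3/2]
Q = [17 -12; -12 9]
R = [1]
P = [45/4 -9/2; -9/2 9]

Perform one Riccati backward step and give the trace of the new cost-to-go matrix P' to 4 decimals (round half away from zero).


69.4103

BᵀP = [-18.0000 18.0000]
S = R + BᵀPB = [1] + [45.0000] = [46.0000]
BᵀPA = [9.0000 -54.0000]
K = S⁻¹·BᵀPA = [0.1957 -1.1739]
A−BK = [0.6957 1.8261; 0.7065 1.7609]
AᵀP(A−BK) = [5.5516 13.9402; 13.9402 37.8587]
P' = Q + AᵀP(A−BK) = [22.5516 1.9402; 1.9402 46.8587]
tr(P') = 69.4103


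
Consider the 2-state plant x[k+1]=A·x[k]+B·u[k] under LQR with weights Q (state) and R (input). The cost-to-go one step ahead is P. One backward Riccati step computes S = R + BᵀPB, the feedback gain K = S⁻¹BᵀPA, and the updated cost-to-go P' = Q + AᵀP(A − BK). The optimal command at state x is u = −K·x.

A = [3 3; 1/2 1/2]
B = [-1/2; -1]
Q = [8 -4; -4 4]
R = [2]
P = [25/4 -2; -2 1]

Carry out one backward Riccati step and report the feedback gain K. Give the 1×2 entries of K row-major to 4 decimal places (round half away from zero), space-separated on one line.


-1.3171 -1.3171

BᵀP = [-1.1250 0.0000]
S = R + BᵀPB = [2] + [0.5625] = [2.5625]
BᵀPA = [-3.3750 -3.3750]
K = S⁻¹·BᵀPA = [-1.3171 -1.3171]
A−BK = [2.3415 2.3415; -0.8171 -0.8171]
AᵀP(A−BK) = [46.0549 46.0549; 46.0549 46.0549]
P' = Q + AᵀP(A−BK) = [54.0549 42.0549; 42.0549 50.0549]
tr(P') = 104.1098


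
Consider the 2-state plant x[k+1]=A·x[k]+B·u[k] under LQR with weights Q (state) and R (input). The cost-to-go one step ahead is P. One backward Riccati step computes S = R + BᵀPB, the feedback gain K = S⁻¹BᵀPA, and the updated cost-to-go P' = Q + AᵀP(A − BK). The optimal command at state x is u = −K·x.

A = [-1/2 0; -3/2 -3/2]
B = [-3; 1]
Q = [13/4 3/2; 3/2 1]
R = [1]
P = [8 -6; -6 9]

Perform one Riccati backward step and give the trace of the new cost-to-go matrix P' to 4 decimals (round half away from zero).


BᵀP = [-30.0000 27.0000]
S = R + BᵀPB = [1] + [117.0000] = [118.0000]
BᵀPA = [-25.5000 -40.5000]
K = S⁻¹·BᵀPA = [-0.2161 -0.3432]
A−BK = [-1.1483 -1.0297; -1.2839 -1.1568]
AᵀP(A−BK) = [7.7394 6.9979; 6.9979 6.3496]
P' = Q + AᵀP(A−BK) = [10.9894 8.4979; 8.4979 7.3496]
tr(P') = 18.3390

18.3390


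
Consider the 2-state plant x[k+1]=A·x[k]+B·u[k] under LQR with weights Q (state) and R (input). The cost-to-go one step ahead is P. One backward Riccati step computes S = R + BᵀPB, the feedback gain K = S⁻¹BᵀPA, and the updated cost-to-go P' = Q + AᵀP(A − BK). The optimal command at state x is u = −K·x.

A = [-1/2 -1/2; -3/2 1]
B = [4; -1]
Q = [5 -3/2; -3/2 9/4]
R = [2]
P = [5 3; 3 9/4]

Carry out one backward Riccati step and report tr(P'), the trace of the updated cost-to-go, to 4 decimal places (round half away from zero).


9.6608

BᵀP = [17.0000 9.7500]
S = R + BᵀPB = [2] + [58.2500] = [60.2500]
BᵀPA = [-23.1250 1.2500]
K = S⁻¹·BᵀPA = [-0.3838 0.0207]
A−BK = [1.0353 -0.5830; -1.8838 1.0207]
AᵀP(A−BK) = [1.9367 -0.8952; -0.8952 0.4741]
P' = Q + AᵀP(A−BK) = [6.9367 -2.3952; -2.3952 2.7241]
tr(P') = 9.6608


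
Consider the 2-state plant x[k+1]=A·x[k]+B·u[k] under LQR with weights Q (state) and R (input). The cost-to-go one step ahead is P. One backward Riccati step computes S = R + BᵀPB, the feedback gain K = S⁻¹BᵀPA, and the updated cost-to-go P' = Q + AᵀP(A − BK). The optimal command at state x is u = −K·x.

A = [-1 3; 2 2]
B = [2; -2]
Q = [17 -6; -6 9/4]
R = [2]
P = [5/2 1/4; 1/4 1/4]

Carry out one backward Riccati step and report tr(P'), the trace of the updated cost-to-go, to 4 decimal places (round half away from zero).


29.8409

BᵀP = [4.5000 0.0000]
S = R + BᵀPB = [2] + [9.0000] = [11.0000]
BᵀPA = [-4.5000 13.5000]
K = S⁻¹·BᵀPA = [-0.4091 1.2273]
A−BK = [-0.1818 0.5455; 1.1818 4.4545]
AᵀP(A−BK) = [0.6591 0.0227; 0.0227 9.9318]
P' = Q + AᵀP(A−BK) = [17.6591 -5.9773; -5.9773 12.1818]
tr(P') = 29.8409


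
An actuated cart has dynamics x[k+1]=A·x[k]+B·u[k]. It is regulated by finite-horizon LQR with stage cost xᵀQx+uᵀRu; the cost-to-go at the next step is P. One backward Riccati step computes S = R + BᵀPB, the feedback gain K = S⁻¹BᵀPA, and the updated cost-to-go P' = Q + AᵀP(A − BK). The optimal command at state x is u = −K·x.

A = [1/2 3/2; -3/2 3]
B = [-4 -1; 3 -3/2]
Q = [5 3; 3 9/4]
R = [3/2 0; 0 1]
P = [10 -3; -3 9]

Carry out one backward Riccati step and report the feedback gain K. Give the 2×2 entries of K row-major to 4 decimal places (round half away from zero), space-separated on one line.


-0.2495 0.0855 0.4778 -1.7500

BᵀP = [-49.0000 39.0000; -5.5000 -10.5000]
S = R + BᵀPB = [3/2 0; 0 1] + [313.0000 -9.5000; -9.5000 21.2500] = [314.5000 -9.5000; -9.5000 22.2500]
BᵀPA = [-83.0000 43.5000; 13.0000 -39.7500]
K = S⁻¹·BᵀPA = [-0.2495 0.0855; 0.4778 -1.7500]
A−BK = [-0.0202 0.0918; -0.0349 0.1186]
AᵀP(A−BK) = [0.3324 -0.9071; -0.9071 3.2191]
P' = Q + AᵀP(A−BK) = [5.3324 2.0929; 2.0929 5.4691]
tr(P') = 10.8015
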